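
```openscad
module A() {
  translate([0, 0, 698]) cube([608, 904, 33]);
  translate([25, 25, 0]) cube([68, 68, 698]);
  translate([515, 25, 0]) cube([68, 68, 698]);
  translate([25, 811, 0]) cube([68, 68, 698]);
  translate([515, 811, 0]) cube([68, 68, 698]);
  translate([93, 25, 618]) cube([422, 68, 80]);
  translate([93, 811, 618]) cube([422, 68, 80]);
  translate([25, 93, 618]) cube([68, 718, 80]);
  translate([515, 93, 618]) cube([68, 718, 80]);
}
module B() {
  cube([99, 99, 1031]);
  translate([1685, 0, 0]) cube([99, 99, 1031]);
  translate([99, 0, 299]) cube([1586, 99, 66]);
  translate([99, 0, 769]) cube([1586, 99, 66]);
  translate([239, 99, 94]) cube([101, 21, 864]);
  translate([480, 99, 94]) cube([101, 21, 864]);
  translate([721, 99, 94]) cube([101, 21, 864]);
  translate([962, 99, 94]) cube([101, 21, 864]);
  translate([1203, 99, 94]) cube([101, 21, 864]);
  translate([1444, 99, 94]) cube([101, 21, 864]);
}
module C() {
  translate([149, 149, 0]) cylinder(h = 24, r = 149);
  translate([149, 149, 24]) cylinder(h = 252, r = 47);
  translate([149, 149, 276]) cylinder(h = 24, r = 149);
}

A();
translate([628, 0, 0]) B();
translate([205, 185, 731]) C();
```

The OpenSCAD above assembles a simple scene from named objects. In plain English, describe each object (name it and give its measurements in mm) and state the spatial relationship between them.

A is a rectangular dining table. The top is 608×904×33 mm with its upper surface at z = 731 mm. It stands on four 68×68 mm square legs, each inset 25 mm from the nearest pair of top edges, running from the floor to the underside of the top. Four apron rails, 68 mm thick and 80 mm tall, run between adjacent legs with their top edges flush with the underside of the top and their outer faces flush with the legs' outer faces.

B is a fence section. Two 99×99 mm posts, 1031 mm tall, stand on the floor with a clear span of 1586 mm between their inner faces. Two horizontal rails of 99×66 mm section span the gap between the posts with their undersides at z = 299 mm and z = 769 mm, flush with the posts' −y face. 6 pickets, each 101 mm wide, 21 mm thick and 864 mm tall, are fixed to the +y face of the rails with their bottoms at z = 94 mm, evenly spaced across the span with equal gaps (rounded down to the nearest mm) at the −x end and between each pair — any rounding remainder accumulates at the +x end.

C is a spool: two coaxial disc flanges of radius 149 mm and thickness 24 mm, joined by a core cylinder of radius 47 mm and height 252 mm. The lower flange rests on z = 0 and the three cylinders share a vertical axis.

The fence section is on the floor beside the table on its +x side. The spool is on top of the table.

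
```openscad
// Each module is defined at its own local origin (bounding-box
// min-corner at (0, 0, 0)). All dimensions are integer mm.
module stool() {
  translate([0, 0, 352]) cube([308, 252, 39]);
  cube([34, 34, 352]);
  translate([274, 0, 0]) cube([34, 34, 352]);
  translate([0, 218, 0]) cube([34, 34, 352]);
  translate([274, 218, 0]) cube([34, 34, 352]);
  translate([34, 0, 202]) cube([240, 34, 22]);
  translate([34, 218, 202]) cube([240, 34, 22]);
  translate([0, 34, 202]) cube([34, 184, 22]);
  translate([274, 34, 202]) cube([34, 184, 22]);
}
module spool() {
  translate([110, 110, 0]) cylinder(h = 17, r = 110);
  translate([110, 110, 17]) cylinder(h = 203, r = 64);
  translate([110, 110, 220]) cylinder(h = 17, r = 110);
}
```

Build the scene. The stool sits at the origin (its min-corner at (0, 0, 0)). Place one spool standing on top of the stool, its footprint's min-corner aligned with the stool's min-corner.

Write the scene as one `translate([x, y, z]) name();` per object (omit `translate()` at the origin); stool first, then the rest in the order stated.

stool();
translate([0, 0, 391]) spool();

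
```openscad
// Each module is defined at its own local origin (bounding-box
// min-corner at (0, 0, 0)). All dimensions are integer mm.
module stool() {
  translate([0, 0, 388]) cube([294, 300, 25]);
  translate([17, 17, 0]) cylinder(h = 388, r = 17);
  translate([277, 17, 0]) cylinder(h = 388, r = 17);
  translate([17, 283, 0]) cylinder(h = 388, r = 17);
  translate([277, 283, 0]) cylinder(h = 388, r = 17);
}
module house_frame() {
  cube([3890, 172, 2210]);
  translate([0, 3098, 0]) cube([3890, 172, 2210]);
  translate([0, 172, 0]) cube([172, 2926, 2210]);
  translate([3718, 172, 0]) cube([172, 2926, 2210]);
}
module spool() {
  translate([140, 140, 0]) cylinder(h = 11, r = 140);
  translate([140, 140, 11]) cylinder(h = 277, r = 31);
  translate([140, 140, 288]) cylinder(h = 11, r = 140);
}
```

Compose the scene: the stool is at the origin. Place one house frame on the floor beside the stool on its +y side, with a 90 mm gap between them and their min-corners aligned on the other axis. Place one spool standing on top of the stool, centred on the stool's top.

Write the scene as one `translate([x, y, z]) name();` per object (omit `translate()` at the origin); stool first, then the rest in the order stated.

stool();
translate([0, 390, 0]) house_frame();
translate([7, 10, 413]) spool();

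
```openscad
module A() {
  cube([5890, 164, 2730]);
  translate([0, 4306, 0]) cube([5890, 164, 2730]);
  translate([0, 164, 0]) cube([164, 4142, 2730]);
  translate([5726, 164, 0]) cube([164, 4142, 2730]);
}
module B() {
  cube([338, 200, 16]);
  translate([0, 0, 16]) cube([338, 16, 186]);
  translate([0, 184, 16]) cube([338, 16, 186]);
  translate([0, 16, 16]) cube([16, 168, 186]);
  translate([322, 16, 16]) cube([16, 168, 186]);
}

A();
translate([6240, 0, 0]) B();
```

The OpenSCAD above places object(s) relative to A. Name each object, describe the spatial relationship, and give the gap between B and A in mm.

The open box's nearest face is 350 mm from the house frame's +x face.

A is a house frame. B is an open box. The open box is on the floor beside the house frame on its +x side. The gap between the open box and the house frame is 350 mm.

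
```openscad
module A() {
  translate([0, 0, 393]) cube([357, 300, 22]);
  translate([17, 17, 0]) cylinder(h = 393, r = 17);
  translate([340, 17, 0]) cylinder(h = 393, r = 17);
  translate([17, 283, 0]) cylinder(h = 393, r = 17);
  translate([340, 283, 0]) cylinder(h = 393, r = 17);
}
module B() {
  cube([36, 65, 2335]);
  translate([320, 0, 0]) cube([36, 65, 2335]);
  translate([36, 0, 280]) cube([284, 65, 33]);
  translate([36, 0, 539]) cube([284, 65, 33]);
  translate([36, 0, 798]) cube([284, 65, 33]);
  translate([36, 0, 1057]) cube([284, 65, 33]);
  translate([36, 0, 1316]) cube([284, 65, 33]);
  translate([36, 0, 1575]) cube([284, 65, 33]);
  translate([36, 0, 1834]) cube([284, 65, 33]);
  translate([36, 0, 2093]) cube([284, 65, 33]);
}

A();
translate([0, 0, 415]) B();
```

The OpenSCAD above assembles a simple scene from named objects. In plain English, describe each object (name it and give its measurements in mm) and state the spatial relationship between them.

A is a simple wooden stool: a rectangular seat 357 mm (x) by 300 mm (y), 22 mm thick, top face at z = 415 mm, on four round legs, each 34 mm in diameter. The legs rest on z = 0, each leg's axis is inset half a diameter from the nearest pair of seat edges (so the leg's bounding box is flush with the corner).

B is a wooden ladder with two side rails of 36×65 mm section and 2335 mm height, set 356 mm apart overall. Between them run 8 rectangular rungs (65 mm deep, 33 mm thick), front faces flush with the rails' −y face. The bottom of the first rung is 280 mm above the floor and each subsequent rung is 259 mm higher than the one below.

The ladder is on top of the stool.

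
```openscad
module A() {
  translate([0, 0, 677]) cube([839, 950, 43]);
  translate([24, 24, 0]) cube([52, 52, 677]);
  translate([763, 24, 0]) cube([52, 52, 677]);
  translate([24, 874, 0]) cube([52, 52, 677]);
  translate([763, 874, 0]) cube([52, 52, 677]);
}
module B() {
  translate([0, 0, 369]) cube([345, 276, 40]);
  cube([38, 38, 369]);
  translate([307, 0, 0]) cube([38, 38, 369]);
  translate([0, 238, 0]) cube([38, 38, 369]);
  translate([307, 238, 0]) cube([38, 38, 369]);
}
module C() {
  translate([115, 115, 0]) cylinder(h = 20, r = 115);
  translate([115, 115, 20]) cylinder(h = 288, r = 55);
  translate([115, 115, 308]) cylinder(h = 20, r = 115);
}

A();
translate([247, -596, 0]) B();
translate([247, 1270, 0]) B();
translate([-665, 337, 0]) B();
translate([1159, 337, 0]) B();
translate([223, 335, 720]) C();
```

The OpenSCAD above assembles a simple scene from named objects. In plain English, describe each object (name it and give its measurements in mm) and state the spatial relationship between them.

A is a rectangular dining table. The top is 839×950×43 mm with its upper surface at z = 720 mm. It stands on four 52×52 mm square legs, each inset 24 mm from the nearest pair of top edges, running from the floor to the underside of the top.

B is a four-legged stool. The seat is 345×276 mm, 40 mm thick, top at z = 409 mm. It stands on four square legs, each 38×38 mm in cross-section, from z = 0 to the seat underside, each flush with a corner of the seat.

C is a spool: two coaxial disc flanges of radius 115 mm and thickness 20 mm, joined by a core cylinder of radius 55 mm and height 288 mm. The lower flange rests on z = 0 and the three cylinders share a vertical axis.

Four stools sit around the table at the −y, +y, −x, +x sides. The spool is on top of the table.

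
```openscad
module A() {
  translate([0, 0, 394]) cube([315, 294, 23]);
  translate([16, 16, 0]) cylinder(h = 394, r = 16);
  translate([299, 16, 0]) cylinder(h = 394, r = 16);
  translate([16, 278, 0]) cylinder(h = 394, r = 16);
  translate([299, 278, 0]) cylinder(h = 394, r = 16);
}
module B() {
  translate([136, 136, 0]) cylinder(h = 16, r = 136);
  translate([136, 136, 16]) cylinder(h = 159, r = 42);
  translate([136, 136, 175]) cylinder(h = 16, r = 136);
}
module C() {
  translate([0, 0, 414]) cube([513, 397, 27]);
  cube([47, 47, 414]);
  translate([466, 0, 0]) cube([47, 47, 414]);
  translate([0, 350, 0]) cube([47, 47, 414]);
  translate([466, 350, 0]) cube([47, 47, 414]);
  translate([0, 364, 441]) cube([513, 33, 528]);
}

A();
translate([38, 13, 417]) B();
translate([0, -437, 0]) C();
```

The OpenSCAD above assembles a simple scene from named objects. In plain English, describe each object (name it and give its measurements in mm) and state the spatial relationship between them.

A is a four-legged stool. The seat is 315×294 mm, 23 mm thick, top at z = 417 mm. It stands on four round legs, each 32 mm in diameter, from z = 0 to the seat underside, each leg's axis is inset half a diameter from the nearest pair of seat edges (so the leg's bounding box is flush with the corner).

B is a spool: two coaxial disc flanges of radius 136 mm and thickness 16 mm, joined by a core cylinder of radius 42 mm and height 159 mm. The lower flange rests on z = 0 and the three cylinders share a vertical axis.

C is a chair: 513×397 mm seat, 27 mm thick, top at z = 441 mm, on four 47 mm square corner legs flush with the seat edges. A 33 mm thick backrest slab spans the full seat width, extending 528 mm above the seat top, its back face flush with the seat's +y edge.

The spool is on top of the stool. The chair is on the floor beside the stool on its −y side.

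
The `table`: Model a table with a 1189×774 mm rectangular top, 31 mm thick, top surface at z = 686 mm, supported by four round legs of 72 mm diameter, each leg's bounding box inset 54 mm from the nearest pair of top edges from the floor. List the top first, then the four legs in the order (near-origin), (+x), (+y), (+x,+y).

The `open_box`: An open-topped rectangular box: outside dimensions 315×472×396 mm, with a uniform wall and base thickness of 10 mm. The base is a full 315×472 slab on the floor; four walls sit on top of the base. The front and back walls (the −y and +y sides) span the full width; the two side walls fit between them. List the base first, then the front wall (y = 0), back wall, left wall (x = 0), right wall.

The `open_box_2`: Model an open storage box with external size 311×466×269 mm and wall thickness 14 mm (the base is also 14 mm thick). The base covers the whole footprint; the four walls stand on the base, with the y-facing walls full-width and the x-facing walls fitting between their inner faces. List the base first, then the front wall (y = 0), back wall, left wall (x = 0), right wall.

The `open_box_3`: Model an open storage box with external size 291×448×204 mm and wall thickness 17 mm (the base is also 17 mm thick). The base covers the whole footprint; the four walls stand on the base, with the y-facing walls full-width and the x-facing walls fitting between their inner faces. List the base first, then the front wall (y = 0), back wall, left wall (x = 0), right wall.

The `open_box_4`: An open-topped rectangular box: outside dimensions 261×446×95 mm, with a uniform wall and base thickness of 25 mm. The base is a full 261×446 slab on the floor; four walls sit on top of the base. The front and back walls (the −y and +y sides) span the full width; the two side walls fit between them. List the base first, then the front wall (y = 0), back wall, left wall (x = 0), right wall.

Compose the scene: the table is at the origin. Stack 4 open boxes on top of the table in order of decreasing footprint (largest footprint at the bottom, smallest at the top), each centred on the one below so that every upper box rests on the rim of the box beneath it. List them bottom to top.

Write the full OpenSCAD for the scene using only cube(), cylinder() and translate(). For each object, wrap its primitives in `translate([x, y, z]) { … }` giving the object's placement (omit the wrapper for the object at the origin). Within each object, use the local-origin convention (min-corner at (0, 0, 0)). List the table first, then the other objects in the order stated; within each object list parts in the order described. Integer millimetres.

translate([0, 0, 655]) cube([1189, 774, 31]);
translate([90, 90, 0]) cylinder(h = 655, r = 36);
translate([1099, 90, 0]) cylinder(h = 655, r = 36);
translate([90, 684, 0]) cylinder(h = 655, r = 36);
translate([1099, 684, 0]) cylinder(h = 655, r = 36);
translate([437, 151, 686]) {
  cube([315, 472, 10]);
  translate([0, 0, 10]) cube([315, 10, 386]);
  translate([0, 462, 10]) cube([315, 10, 386]);
  translate([0, 10, 10]) cube([10, 452, 386]);
  translate([305, 10, 10]) cube([10, 452, 386]);
}
translate([439, 154, 1082]) {
  cube([311, 466, 14]);
  translate([0, 0, 14]) cube([311, 14, 255]);
  translate([0, 452, 14]) cube([311, 14, 255]);
  translate([0, 14, 14]) cube([14, 438, 255]);
  translate([297, 14, 14]) cube([14, 438, 255]);
}
translate([449, 163, 1351]) {
  cube([291, 448, 17]);
  translate([0, 0, 17]) cube([291, 17, 187]);
  translate([0, 431, 17]) cube([291, 17, 187]);
  translate([0, 17, 17]) cube([17, 414, 187]);
  translate([274, 17, 17]) cube([17, 414, 187]);
}
translate([464, 164, 1555]) {
  cube([261, 446, 25]);
  translate([0, 0, 25]) cube([261, 25, 70]);
  translate([0, 421, 25]) cube([261, 25, 70]);
  translate([0, 25, 25]) cube([25, 396, 70]);
  translate([236, 25, 25]) cube([25, 396, 70]);
}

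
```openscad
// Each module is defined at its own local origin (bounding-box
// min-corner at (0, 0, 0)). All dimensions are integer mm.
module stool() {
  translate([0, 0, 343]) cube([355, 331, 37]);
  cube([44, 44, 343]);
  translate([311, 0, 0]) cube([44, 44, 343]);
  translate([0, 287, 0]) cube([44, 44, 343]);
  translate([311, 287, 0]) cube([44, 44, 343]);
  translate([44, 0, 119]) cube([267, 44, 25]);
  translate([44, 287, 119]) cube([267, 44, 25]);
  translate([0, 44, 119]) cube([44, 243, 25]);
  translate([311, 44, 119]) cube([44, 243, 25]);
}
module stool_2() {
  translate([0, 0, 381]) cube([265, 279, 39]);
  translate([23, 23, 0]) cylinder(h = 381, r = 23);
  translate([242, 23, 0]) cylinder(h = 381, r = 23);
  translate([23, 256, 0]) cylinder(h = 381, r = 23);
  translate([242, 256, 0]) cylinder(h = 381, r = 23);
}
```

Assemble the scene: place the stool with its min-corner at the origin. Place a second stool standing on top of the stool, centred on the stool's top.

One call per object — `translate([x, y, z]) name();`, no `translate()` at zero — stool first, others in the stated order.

stool();
translate([45, 26, 380]) stool_2();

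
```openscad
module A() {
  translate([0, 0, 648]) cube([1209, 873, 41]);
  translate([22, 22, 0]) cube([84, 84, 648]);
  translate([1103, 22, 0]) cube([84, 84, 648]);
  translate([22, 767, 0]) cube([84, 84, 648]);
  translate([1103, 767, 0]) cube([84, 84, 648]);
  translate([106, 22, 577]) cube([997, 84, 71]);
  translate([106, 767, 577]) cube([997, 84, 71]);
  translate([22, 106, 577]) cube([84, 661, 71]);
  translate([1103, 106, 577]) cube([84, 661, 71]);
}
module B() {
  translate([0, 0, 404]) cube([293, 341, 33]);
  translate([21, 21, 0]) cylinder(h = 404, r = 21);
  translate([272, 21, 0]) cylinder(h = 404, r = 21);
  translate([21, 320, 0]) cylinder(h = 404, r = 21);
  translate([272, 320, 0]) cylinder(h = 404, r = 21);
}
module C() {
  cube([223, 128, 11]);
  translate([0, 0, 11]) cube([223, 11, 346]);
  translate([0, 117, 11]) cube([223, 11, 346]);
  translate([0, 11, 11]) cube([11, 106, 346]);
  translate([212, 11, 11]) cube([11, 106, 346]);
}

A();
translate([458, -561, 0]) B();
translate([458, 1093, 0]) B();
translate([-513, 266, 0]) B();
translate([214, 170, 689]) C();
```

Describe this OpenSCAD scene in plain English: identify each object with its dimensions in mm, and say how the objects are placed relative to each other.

A is a rectangular dining table. The top is 1209×873×41 mm with its upper surface at z = 689 mm. It stands on four 84×84 mm square legs, each inset 22 mm from the nearest pair of top edges, running from the floor to the underside of the top. Four apron rails, 84 mm thick and 71 mm tall, run between adjacent legs with their top edges flush with the underside of the top and their outer faces flush with the legs' outer faces.

B is a simple wooden stool: a rectangular seat 293 mm (x) by 341 mm (y), 33 mm thick, top face at z = 437 mm, on four round legs, each 42 mm in diameter. The legs rest on z = 0, each leg's axis is inset half a diameter from the nearest pair of seat edges (so the leg's bounding box is flush with the corner).

C is an open-topped rectangular box: outside dimensions 223×128×357 mm, with a uniform wall and base thickness of 11 mm. The base is a full 223×128 slab on the floor; four walls sit on top of the base. The front and back walls (the −y and +y sides) span the full width; the two side walls fit between them.

Three stools sit around the table at the −y, +y, −x sides. The open box is on top of the table.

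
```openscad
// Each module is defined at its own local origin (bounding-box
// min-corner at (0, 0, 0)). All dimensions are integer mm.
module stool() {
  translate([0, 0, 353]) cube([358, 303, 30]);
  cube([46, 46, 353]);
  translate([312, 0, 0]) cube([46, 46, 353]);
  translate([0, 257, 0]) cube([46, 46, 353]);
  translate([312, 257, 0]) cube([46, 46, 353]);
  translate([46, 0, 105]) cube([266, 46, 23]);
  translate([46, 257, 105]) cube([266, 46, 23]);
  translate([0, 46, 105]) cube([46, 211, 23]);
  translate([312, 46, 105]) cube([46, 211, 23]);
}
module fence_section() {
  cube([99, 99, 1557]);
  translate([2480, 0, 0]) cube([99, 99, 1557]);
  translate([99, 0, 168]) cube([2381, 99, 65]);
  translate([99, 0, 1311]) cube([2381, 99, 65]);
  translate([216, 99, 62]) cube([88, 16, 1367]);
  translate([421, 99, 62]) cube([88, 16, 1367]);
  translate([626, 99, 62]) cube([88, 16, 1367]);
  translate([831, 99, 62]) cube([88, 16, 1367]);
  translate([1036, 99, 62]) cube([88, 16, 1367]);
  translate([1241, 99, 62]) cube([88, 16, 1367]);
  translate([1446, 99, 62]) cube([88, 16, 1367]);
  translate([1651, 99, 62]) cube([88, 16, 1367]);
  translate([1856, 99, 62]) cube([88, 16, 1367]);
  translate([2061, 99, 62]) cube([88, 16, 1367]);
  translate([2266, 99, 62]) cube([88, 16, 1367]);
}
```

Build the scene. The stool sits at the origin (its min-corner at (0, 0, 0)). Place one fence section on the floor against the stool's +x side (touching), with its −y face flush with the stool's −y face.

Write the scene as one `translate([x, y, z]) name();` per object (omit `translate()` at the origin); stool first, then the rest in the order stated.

stool();
translate([358, 0, 0]) fence_section();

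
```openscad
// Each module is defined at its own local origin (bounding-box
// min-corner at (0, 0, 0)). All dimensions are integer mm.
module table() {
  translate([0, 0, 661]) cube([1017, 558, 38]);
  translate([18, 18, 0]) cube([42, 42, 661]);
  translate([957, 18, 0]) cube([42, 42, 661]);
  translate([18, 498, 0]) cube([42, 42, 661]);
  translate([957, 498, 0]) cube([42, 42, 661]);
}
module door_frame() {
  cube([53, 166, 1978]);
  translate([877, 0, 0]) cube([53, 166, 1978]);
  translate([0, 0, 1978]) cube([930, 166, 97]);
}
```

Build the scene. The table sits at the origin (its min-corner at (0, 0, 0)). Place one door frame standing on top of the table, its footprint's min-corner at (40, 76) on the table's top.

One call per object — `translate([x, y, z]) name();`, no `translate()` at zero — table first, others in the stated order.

table();
translate([40, 76, 699]) door_frame();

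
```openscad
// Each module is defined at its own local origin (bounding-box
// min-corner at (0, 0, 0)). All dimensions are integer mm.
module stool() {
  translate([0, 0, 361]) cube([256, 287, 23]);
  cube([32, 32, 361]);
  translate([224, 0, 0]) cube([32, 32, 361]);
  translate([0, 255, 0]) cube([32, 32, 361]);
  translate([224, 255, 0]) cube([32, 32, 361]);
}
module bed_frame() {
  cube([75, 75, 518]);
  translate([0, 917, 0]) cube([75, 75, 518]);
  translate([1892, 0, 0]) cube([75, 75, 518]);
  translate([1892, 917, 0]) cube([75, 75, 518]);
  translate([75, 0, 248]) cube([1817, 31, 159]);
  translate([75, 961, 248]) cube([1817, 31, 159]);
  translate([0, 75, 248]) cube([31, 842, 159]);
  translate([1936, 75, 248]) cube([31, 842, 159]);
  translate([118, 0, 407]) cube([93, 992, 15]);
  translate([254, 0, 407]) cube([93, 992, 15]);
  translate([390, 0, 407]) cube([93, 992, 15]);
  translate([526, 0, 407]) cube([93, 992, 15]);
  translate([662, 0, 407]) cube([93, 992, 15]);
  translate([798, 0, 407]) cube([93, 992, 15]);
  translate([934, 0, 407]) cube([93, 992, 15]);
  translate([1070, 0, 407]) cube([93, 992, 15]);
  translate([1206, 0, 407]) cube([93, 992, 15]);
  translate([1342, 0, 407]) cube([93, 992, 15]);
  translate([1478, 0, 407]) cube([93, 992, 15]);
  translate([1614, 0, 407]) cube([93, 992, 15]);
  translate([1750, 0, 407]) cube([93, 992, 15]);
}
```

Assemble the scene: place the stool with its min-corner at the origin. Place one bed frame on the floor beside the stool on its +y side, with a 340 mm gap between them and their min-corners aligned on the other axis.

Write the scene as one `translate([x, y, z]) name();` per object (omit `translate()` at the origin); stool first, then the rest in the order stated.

stool();
translate([0, 627, 0]) bed_frame();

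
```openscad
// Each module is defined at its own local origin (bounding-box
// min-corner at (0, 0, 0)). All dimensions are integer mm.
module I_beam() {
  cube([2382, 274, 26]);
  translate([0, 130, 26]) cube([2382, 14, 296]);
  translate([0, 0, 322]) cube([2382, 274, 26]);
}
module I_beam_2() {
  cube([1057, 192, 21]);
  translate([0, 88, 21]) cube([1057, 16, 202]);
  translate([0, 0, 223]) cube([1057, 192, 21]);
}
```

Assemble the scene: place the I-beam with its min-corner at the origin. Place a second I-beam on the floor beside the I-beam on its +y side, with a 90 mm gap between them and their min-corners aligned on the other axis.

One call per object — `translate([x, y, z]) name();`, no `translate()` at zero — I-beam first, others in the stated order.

I_beam();
translate([0, 364, 0]) I_beam_2();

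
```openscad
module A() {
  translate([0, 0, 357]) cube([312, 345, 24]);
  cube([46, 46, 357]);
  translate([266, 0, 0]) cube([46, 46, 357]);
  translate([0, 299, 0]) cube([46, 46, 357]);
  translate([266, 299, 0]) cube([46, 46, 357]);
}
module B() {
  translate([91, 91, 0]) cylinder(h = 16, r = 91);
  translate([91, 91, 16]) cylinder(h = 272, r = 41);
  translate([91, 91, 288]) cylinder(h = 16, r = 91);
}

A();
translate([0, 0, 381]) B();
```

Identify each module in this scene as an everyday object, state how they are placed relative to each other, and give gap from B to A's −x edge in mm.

The spool's min-x is at 0; the stool's min-x is 0; gap = 0 mm.

A is a stool. B is a spool. The spool is on top of the stool. The gap from the spool to the stool's −x edge is 0 mm.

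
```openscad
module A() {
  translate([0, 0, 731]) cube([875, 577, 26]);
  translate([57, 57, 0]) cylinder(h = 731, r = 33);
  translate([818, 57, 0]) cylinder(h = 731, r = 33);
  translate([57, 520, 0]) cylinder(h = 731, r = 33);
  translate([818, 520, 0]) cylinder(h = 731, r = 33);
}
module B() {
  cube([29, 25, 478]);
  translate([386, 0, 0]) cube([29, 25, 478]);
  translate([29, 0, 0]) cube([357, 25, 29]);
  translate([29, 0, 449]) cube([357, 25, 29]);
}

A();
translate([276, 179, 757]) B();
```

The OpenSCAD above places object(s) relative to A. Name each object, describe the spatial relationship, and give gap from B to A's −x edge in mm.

A is a table. B is a picture frame. The picture frame is on top of the table. The gap from the picture frame to the table's −x edge is 276 mm.

The picture frame's min-x is at 276; the table's min-x is 0; gap = 276 mm.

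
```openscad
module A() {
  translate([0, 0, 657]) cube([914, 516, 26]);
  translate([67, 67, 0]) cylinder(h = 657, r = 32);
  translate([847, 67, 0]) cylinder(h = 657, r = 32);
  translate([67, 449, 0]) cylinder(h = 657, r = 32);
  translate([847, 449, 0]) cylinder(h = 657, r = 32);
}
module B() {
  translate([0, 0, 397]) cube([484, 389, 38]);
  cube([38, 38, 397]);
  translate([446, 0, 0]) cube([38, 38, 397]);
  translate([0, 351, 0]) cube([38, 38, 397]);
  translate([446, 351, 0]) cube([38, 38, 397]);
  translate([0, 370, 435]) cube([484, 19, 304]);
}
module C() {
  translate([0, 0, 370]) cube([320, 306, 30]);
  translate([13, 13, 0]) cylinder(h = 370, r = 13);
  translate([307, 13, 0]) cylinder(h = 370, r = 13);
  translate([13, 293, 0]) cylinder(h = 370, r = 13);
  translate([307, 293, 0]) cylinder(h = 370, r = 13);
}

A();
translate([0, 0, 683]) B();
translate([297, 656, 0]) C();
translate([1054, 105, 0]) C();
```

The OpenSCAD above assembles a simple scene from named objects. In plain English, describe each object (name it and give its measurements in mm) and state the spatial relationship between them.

A is a table with a 914×516 mm rectangular top, 26 mm thick, top surface at z = 683 mm, supported by four round legs of 64 mm diameter, each leg's bounding box inset 35 mm from the nearest pair of top edges, running from the floor.

B is a chair. The seat is a 484×389×38 mm slab with its top at z = 435 mm, on four 38×38 mm corner legs (flush with the seat edges, standing on z = 0). A flat backrest 19 mm thick, 304 mm tall, spans the full seat width and rises from the seat top along its +y edge, rear face flush with the rear of the seat.

C is a four-legged stool. The seat is 320×306 mm, 30 mm thick, top at z = 400 mm. It stands on four round legs, each 26 mm in diameter, from z = 0 to the seat underside, each leg's axis is inset half a diameter from the nearest pair of seat edges (so the leg's bounding box is flush with the corner).

The chair is on top of the table. Two stools sit around the table at the +y, +x sides.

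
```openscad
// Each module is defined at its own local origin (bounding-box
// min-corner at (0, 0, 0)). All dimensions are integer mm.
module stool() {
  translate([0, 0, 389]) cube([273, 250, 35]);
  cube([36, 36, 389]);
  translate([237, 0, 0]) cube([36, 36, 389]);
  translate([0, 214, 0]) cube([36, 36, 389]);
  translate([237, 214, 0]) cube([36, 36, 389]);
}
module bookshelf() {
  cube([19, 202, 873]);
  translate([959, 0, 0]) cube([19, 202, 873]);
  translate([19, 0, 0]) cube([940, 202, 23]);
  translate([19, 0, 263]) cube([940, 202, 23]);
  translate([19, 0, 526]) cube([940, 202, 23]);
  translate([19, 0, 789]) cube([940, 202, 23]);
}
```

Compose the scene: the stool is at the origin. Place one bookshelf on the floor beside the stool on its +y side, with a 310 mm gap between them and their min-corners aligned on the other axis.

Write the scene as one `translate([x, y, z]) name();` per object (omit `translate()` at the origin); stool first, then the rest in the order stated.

stool();
translate([0, 560, 0]) bookshelf();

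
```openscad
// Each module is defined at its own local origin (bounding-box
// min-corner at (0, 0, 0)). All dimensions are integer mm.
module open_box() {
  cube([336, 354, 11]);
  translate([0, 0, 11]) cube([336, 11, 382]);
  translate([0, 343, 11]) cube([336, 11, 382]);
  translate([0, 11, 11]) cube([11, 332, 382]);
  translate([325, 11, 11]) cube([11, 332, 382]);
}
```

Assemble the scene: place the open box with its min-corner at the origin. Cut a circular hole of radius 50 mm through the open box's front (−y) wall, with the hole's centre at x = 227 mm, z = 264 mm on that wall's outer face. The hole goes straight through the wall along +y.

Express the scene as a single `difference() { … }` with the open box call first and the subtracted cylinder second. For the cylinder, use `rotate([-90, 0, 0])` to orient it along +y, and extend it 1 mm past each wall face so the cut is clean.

difference() {
  open_box();
  translate([227, -1, 264]) rotate([-90, 0, 0]) cylinder(h = 13, r = 50);
}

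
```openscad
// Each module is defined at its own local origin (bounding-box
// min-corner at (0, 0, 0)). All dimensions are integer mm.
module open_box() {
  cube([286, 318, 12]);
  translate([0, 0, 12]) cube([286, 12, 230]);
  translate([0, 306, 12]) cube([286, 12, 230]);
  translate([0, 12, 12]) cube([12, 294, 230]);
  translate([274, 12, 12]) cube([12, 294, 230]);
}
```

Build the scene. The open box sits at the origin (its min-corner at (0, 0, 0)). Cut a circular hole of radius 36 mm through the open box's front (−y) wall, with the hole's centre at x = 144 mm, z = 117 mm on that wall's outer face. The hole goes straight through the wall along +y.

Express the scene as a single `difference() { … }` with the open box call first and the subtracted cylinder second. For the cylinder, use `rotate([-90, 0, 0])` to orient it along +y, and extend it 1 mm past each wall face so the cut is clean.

difference() {
  open_box();
  translate([144, -1, 117]) rotate([-90, 0, 0]) cylinder(h = 14, r = 36);
}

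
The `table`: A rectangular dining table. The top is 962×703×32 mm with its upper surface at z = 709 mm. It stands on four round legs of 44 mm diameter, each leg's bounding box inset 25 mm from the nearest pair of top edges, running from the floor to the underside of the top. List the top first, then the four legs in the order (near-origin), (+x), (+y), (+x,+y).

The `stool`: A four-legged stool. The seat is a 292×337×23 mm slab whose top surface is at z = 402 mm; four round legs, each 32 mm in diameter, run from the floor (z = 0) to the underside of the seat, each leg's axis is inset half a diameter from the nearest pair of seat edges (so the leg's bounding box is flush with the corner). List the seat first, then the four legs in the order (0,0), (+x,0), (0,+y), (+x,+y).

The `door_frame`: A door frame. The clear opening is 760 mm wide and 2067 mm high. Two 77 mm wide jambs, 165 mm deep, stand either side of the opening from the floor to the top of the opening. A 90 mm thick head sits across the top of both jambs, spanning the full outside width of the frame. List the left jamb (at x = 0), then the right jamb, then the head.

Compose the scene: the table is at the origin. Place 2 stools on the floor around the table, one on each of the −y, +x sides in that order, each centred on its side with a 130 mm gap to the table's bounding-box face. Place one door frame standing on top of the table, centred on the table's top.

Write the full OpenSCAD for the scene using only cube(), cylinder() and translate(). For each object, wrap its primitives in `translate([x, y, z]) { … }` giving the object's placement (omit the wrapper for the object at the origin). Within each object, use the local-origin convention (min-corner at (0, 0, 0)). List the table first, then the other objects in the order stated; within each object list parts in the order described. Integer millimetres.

translate([0, 0, 677]) cube([962, 703, 32]);
translate([47, 47, 0]) cylinder(h = 677, r = 22);
translate([915, 47, 0]) cylinder(h = 677, r = 22);
translate([47, 656, 0]) cylinder(h = 677, r = 22);
translate([915, 656, 0]) cylinder(h = 677, r = 22);
translate([335, -467, 0]) {
  translate([0, 0, 379]) cube([292, 337, 23]);
  translate([16, 16, 0]) cylinder(h = 379, r = 16);
  translate([276, 16, 0]) cylinder(h = 379, r = 16);
  translate([16, 321, 0]) cylinder(h = 379, r = 16);
  translate([276, 321, 0]) cylinder(h = 379, r = 16);
}
translate([1092, 183, 0]) {
  translate([0, 0, 379]) cube([292, 337, 23]);
  translate([16, 16, 0]) cylinder(h = 379, r = 16);
  translate([276, 16, 0]) cylinder(h = 379, r = 16);
  translate([16, 321, 0]) cylinder(h = 379, r = 16);
  translate([276, 321, 0]) cylinder(h = 379, r = 16);
}
translate([24, 269, 709]) {
  cube([77, 165, 2067]);
  translate([837, 0, 0]) cube([77, 165, 2067]);
  translate([0, 0, 2067]) cube([914, 165, 90]);
}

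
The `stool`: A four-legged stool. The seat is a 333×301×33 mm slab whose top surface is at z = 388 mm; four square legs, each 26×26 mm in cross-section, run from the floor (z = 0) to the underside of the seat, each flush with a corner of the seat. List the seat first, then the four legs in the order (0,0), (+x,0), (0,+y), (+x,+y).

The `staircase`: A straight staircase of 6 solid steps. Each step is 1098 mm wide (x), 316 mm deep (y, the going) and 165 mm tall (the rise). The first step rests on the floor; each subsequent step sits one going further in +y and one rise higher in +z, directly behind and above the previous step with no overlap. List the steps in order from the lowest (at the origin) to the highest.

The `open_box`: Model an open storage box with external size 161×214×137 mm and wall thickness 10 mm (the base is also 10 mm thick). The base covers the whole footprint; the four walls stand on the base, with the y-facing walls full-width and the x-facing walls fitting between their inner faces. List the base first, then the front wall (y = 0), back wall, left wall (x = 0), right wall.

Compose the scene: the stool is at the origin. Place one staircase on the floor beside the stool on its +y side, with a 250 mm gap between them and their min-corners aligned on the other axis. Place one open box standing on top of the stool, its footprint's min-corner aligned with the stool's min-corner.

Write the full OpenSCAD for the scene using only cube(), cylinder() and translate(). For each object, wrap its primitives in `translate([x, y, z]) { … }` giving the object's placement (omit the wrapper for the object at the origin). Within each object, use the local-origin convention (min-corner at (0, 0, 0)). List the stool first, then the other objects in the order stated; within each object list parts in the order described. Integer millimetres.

translate([0, 0, 355]) cube([333, 301, 33]);
cube([26, 26, 355]);
translate([307, 0, 0]) cube([26, 26, 355]);
translate([0, 275, 0]) cube([26, 26, 355]);
translate([307, 275, 0]) cube([26, 26, 355]);
translate([0, 551, 0]) {
  cube([1098, 316, 165]);
  translate([0, 316, 165]) cube([1098, 316, 165]);
  translate([0, 632, 330]) cube([1098, 316, 165]);
  translate([0, 948, 495]) cube([1098, 316, 165]);
  translate([0, 1264, 660]) cube([1098, 316, 165]);
  translate([0, 1580, 825]) cube([1098, 316, 165]);
}
translate([0, 0, 388]) {
  cube([161, 214, 10]);
  translate([0, 0, 10]) cube([161, 10, 127]);
  translate([0, 204, 10]) cube([161, 10, 127]);
  translate([0, 10, 10]) cube([10, 194, 127]);
  translate([151, 10, 10]) cube([10, 194, 127]);
}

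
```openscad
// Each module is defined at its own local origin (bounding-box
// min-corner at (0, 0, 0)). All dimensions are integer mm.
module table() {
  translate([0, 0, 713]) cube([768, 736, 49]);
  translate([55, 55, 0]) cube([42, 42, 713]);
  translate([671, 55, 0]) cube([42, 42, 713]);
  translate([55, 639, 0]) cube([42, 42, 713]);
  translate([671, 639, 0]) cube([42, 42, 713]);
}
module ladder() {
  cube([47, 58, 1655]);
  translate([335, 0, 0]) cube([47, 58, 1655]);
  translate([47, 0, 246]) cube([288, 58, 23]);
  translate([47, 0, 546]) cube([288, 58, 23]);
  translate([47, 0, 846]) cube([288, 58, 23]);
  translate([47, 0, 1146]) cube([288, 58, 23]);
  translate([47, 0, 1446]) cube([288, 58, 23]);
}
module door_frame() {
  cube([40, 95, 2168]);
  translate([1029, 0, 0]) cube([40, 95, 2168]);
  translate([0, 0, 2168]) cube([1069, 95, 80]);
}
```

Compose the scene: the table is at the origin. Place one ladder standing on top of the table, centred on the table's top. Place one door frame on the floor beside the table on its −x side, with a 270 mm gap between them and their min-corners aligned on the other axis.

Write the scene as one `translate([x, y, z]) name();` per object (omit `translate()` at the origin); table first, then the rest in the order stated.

table();
translate([193, 339, 762]) ladder();
translate([-1339, 0, 0]) door_frame();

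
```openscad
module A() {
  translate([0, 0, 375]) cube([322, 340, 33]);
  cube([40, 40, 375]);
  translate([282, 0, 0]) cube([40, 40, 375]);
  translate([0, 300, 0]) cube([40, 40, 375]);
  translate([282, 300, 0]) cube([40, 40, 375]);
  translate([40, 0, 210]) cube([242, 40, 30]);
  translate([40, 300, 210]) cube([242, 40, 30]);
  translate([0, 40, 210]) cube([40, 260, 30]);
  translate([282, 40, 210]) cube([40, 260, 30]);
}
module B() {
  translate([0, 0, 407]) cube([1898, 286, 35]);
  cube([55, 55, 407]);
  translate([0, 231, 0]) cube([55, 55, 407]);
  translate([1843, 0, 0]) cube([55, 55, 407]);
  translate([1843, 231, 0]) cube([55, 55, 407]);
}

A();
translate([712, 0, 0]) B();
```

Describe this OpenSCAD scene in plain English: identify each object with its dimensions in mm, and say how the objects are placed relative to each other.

A is a four-legged stool. The seat is 322×340 mm, 33 mm thick, top at z = 408 mm. It stands on four square legs, each 40×40 mm in cross-section, from z = 0 to the seat underside, each flush with a corner of the seat. Four stretchers, 40 mm wide and 30 mm tall, connect adjacent legs with their undersides at z = 210 mm, each running between the inner faces of the legs it joins and aligned with the legs' outer faces on the other axis.

B is a long wooden bench with a 1898 mm (x) × 286 mm (y) seat, 35 mm thick, its top surface 442 mm above the floor. Four 55 mm square legs at the seat corners, flush with the edges, run from z = 0 to the seat underside.

The bench is on the floor beside the stool on its +x side.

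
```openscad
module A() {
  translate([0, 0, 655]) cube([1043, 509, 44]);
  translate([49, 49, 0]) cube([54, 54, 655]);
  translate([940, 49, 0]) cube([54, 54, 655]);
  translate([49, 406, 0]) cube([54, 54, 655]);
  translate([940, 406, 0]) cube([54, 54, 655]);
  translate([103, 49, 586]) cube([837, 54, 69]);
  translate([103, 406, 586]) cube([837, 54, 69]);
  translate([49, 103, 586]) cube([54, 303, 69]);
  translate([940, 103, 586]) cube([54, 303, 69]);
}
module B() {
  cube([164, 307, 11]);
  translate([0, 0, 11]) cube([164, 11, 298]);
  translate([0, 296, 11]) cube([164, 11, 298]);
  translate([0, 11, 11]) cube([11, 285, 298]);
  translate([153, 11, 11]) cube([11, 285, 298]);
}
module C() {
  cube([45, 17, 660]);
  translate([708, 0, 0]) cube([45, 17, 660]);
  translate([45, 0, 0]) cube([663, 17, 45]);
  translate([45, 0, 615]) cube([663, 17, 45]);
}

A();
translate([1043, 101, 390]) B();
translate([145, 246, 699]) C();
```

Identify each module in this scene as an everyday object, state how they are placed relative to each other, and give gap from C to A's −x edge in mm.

A is a table. B is an open box. C is a picture frame. The open box is beside the table with their tops flush at z = 699. The picture frame is on top of the table, centred. The gap from the picture frame to the table's −x edge is 145 mm.

The picture frame's min-x is at 145; the table's min-x is 0; gap = 145 mm.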